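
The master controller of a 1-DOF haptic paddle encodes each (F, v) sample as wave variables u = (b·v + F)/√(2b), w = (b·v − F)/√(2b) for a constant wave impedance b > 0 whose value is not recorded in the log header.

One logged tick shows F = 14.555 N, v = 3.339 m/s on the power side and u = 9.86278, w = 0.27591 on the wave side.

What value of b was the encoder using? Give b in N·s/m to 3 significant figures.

b = 4.61 N·s/m

u + w = 10.1387;  u + w = √(2b)·v, so √(2b) = 10.1387/3.339 = 3.0364.
b = (√(2b))²/2 = 9.2200/2 = 4.6100.
(Check via u − w = 2F/√(2b): u − w = 9.5869, 2F/√(2b) = 9.5869.)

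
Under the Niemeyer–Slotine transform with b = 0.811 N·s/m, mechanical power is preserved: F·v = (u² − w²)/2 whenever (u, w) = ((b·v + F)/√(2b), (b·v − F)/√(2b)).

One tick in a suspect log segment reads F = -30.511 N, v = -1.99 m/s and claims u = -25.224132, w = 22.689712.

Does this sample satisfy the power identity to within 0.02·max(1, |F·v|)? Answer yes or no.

yes

F·v = (-30.511)×(-1.99) = 60.716890 W.
(u² − w²)/2 = (636.256835 − 514.823031)/2 = 60.716902 W.
|Δ| = 0.000012;  2% of max(1, |F·v|) = 1.214338.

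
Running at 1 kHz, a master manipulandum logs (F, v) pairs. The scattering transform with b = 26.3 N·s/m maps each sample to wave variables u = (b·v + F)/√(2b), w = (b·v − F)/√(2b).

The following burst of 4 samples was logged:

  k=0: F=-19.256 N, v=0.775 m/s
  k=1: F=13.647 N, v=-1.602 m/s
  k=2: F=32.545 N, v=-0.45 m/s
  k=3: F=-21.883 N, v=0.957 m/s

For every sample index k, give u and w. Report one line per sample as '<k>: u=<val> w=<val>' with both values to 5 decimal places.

k=0: b·v=26.3×0.775=20.38250; √(2b)=7.25259; u=(20.38250+(-19.256))/7.25259=0.15532, w=(20.38250−(-19.256))/7.25259=5.46543
k=1: b·v=26.3×(-1.602)=-42.13260; √(2b)=7.25259; u=(-42.13260+13.647)/7.25259=-3.92765, w=(-42.13260−13.647)/7.25259=-7.69099
k=2: b·v=26.3×(-0.45)=-11.83500; √(2b)=7.25259; u=(-11.83500+32.545)/7.25259=2.85553, w=(-11.83500−32.545)/7.25259=-6.11920
k=3: b·v=26.3×0.957=25.16910; √(2b)=7.25259; u=(25.16910+(-21.883))/7.25259=0.45309, w=(25.16910−(-21.883))/7.25259=6.48763

0: u=0.15532 w=5.46543
1: u=-3.92765 w=-7.69099
2: u=2.85553 w=-6.11920
3: u=0.45309 w=6.48763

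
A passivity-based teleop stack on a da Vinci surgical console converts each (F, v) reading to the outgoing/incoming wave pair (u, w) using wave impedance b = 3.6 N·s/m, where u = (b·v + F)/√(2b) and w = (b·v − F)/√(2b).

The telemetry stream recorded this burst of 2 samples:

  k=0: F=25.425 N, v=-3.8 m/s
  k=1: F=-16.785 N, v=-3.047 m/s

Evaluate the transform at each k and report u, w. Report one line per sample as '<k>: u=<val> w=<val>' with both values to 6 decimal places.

k=0: b·v=3.6×(-3.8)=-13.680000; √(2b)=2.683282; u=(-13.680000+25.425)/2.683282=4.377103, w=(-13.680000−25.425)/2.683282=-14.573573
k=1: b·v=3.6×(-3.047)=-10.969200; √(2b)=2.683282; u=(-10.969200+(-16.785))/2.683282=-10.343380, w=(-10.969200−(-16.785))/2.683282=2.167421

0: u=4.377103 w=-14.573573
1: u=-10.343380 w=2.167421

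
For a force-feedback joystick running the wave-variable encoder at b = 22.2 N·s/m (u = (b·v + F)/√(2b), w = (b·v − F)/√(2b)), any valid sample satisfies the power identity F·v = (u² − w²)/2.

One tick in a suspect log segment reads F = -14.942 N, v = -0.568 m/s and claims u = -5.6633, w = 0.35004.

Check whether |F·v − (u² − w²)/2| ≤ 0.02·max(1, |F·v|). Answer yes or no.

F·v = (-14.942)×(-0.568) = 8.48706 W.
(u² − w²)/2 = (32.07297 − 0.12253)/2 = 15.97522 W.
|Δ| = 7.48816;  2% of max(1, |F·v|) = 0.16974.

no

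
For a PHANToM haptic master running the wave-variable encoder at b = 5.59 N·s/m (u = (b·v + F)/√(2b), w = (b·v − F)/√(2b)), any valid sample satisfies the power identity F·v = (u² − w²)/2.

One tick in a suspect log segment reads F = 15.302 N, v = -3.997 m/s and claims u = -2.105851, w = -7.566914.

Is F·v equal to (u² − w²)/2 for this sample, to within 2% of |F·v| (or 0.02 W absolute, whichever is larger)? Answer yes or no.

no

F·v = 15.302×(-3.997) = -61.162094 W.
(u² − w²)/2 = (4.434608 − 57.258187)/2 = -26.411790 W.
|Δ| = 34.750304;  2% of max(1, |F·v|) = 1.223242.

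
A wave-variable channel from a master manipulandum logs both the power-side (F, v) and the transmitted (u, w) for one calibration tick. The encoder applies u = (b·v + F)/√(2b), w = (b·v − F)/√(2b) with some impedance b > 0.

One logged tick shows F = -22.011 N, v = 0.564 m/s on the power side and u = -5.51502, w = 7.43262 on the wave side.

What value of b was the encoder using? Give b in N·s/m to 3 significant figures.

u + w = 1.91760;  u + w = √(2b)·v, so √(2b) = 1.91760/0.564 = 3.40000.
b = (√(2b))²/2 = 11.56000/2 = 5.78000.
(Check via u − w = 2F/√(2b): u − w = -12.94764, 2F/√(2b) = -12.94765.)

b = 5.78 N·s/m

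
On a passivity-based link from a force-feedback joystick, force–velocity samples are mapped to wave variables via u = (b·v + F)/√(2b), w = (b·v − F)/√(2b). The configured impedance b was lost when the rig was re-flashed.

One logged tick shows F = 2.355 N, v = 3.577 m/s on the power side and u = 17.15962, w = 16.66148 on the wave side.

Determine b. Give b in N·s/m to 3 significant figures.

b = 44.7 N·s/m

u + w = 33.8211;  u + w = √(2b)·v, so √(2b) = 33.8211/3.577 = 9.4552.
b = (√(2b))²/2 = 89.4000/2 = 44.7000.
(Check via u − w = 2F/√(2b): u − w = 0.4981, 2F/√(2b) = 0.4981.)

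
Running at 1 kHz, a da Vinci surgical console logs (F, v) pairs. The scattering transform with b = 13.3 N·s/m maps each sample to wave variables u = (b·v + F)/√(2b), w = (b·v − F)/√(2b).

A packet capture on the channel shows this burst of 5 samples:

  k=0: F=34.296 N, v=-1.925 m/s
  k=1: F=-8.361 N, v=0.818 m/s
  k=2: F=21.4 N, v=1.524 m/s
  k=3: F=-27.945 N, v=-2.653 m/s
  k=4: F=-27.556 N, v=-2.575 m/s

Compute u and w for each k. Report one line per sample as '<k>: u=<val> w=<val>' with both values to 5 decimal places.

0: u=1.68560 w=-11.61382
1: u=0.48830 w=3.73055
2: u=8.07931 w=-0.21925
3: u=-12.25975 w=-1.42315
4: u=-11.98318 w=-1.29743

k=0: b·v=13.3×(-1.925)=-25.60250; √(2b)=5.15752; u=(-25.60250+34.296)/5.15752=1.68560, w=(-25.60250−34.296)/5.15752=-11.61382
k=1: b·v=13.3×0.818=10.87940; √(2b)=5.15752; u=(10.87940+(-8.361))/5.15752=0.48830, w=(10.87940−(-8.361))/5.15752=3.73055
k=2: b·v=13.3×1.524=20.26920; √(2b)=5.15752; u=(20.26920+21.4)/5.15752=8.07931, w=(20.26920−21.4)/5.15752=-0.21925
k=3: b·v=13.3×(-2.653)=-35.28490; √(2b)=5.15752; u=(-35.28490+(-27.945))/5.15752=-12.25975, w=(-35.28490−(-27.945))/5.15752=-1.42315
k=4: b·v=13.3×(-2.575)=-34.24750; √(2b)=5.15752; u=(-34.24750+(-27.556))/5.15752=-11.98318, w=(-34.24750−(-27.556))/5.15752=-1.29743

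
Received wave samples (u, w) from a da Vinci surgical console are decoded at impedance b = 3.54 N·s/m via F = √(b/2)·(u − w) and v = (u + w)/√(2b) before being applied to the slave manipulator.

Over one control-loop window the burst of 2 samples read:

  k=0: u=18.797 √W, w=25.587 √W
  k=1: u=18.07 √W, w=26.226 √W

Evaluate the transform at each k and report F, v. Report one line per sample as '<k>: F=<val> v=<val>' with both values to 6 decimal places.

k=0: u−w=-6.790000, u+w=44.384000; √(b/2)=1.330413, √(2b)=2.660827; F=1.330413×(-6.79)=-9.033507, v=44.384000/2.660827=16.680529
k=1: u−w=-8.156000, u+w=44.296000; √(b/2)=1.330413, √(2b)=2.660827; F=1.330413×(-8.156)=-10.850852, v=44.296000/2.660827=16.647456

0: F=-9.033507 v=16.680529
1: F=-10.850852 v=16.647456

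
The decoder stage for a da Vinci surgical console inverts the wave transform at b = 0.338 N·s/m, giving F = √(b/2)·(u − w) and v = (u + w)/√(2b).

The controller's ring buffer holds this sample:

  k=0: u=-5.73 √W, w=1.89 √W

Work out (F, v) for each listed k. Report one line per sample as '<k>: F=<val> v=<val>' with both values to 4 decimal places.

0: F=-3.1326 v=-4.6704

k=0: u−w=-7.6200, u+w=-3.8400; √(b/2)=0.4111, √(2b)=0.8222; F=0.4111×(-7.62)=-3.1326, v=-3.8400/0.8222=-4.6704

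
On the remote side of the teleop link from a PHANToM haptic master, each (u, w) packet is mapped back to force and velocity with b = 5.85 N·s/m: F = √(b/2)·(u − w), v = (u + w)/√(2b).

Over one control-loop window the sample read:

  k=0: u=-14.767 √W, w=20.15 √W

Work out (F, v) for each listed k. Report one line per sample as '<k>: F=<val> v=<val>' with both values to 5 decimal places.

k=0: u−w=-34.91700, u+w=5.38300; √(b/2)=1.71026, √(2b)=3.42053; F=1.71026×(-34.917)=-59.71726, v=5.38300/3.42053=1.57373

0: F=-59.71726 v=1.57373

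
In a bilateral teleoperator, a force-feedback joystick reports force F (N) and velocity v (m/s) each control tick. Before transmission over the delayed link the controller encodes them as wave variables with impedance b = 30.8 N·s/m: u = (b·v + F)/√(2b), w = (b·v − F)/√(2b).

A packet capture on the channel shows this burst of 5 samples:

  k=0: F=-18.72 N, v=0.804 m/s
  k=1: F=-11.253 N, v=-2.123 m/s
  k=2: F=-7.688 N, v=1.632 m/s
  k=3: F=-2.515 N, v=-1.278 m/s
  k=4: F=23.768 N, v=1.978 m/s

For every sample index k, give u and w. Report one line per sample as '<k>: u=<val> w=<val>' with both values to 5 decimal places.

k=0: b·v=30.8×0.804=24.76320; √(2b)=7.84857; u=(24.76320+(-18.72))/7.84857=0.76997, w=(24.76320−(-18.72))/7.84857=5.54027
k=1: b·v=30.8×(-2.123)=-65.38840; √(2b)=7.84857; u=(-65.38840+(-11.253))/7.84857=-9.76502, w=(-65.38840−(-11.253))/7.84857=-6.89749
k=2: b·v=30.8×1.632=50.26560; √(2b)=7.84857; u=(50.26560+(-7.688))/7.84857=5.42489, w=(50.26560−(-7.688))/7.84857=7.38397
k=3: b·v=30.8×(-1.278)=-39.36240; √(2b)=7.84857; u=(-39.36240+(-2.515))/7.84857=-5.33567, w=(-39.36240−(-2.515))/7.84857=-4.69479
k=4: b·v=30.8×1.978=60.92240; √(2b)=7.84857; u=(60.92240+23.768)/7.84857=10.79056, w=(60.92240−23.768)/7.84857=4.73391

0: u=0.76997 w=5.54027
1: u=-9.76502 w=-6.89749
2: u=5.42489 w=7.38397
3: u=-5.33567 w=-4.69479
4: u=10.79056 w=4.73391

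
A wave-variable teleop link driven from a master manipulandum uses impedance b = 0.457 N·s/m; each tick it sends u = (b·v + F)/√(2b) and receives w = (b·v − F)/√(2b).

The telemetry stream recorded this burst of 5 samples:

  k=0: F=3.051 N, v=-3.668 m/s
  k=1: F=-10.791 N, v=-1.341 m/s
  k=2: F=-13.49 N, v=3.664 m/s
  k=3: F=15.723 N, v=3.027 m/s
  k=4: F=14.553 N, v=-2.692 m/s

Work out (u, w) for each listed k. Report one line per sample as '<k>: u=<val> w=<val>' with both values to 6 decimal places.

k=0: b·v=0.457×(-3.668)=-1.676276; √(2b)=0.956033; u=(-1.676276+3.051)/0.956033=1.437945, w=(-1.676276−3.051)/0.956033=-4.944676
k=1: b·v=0.457×(-1.341)=-0.612837; √(2b)=0.956033; u=(-0.612837+(-10.791))/0.956033=-11.928282, w=(-0.612837−(-10.791))/0.956033=10.646241
k=2: b·v=0.457×3.664=1.674448; √(2b)=0.956033; u=(1.674448+(-13.49))/0.956033=-12.358931, w=(1.674448−(-13.49))/0.956033=15.861838
k=3: b·v=0.457×3.027=1.383339; √(2b)=0.956033; u=(1.383339+15.723)/0.956033=17.893034, w=(1.383339−15.723)/0.956033=-14.999120
k=4: b·v=0.457×(-2.692)=-1.230244; √(2b)=0.956033; u=(-1.230244+14.553)/0.956033=13.935449, w=(-1.230244−14.553)/0.956033=-16.509091

0: u=1.437945 w=-4.944676
1: u=-11.928282 w=10.646241
2: u=-12.358931 w=15.861838
3: u=17.893034 w=-14.999120
4: u=13.935449 w=-16.509091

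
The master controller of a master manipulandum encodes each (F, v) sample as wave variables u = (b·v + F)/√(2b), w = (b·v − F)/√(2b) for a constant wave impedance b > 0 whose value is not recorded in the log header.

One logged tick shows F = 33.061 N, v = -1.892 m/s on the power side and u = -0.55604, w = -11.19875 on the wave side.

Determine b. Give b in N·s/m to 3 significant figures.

u + w = -11.7548;  u + w = √(2b)·v, so √(2b) = -11.7548/(-1.892) = 6.2129.
b = (√(2b))²/2 = 38.6000/2 = 19.3000.
(Check via u − w = 2F/√(2b): u − w = 10.6427, 2F/√(2b) = 10.6427.)

b = 19.3 N·s/m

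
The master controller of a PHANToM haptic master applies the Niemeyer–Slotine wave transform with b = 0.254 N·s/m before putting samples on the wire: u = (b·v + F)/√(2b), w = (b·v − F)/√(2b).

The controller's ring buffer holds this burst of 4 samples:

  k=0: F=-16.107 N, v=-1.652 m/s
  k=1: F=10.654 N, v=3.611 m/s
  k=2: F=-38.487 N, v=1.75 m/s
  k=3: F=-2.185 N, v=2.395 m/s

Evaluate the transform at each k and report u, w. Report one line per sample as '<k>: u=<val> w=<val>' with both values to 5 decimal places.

0: u=-23.18739 w=22.00994
1: u=16.23478 w=-13.66107
2: u=-53.37491 w=54.62221
3: u=-2.21212 w=3.91914

k=0: b·v=0.254×(-1.652)=-0.41961; √(2b)=0.71274; u=(-0.41961+(-16.107))/0.71274=-23.18739, w=(-0.41961−(-16.107))/0.71274=22.00994
k=1: b·v=0.254×3.611=0.91719; √(2b)=0.71274; u=(0.91719+10.654)/0.71274=16.23478, w=(0.91719−10.654)/0.71274=-13.66107
k=2: b·v=0.254×1.75=0.44450; √(2b)=0.71274; u=(0.44450+(-38.487))/0.71274=-53.37491, w=(0.44450−(-38.487))/0.71274=54.62221
k=3: b·v=0.254×2.395=0.60833; √(2b)=0.71274; u=(0.60833+(-2.185))/0.71274=-2.21212, w=(0.60833−(-2.185))/0.71274=3.91914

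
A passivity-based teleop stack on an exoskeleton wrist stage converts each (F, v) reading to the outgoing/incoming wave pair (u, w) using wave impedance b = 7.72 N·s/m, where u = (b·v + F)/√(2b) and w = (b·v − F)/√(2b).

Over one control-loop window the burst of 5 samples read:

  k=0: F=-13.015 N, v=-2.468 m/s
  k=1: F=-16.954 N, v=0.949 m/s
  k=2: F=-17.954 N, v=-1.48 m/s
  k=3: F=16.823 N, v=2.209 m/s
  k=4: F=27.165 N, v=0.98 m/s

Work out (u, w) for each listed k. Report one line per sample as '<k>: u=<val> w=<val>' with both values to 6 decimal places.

k=0: b·v=7.72×(-2.468)=-19.052960; √(2b)=3.929377; u=(-19.052960+(-13.015))/3.929377=-8.161081, w=(-19.052960−(-13.015))/3.929377=-1.536620
k=1: b·v=7.72×0.949=7.326280; √(2b)=3.929377; u=(7.326280+(-16.954))/3.929377=-2.450190, w=(7.326280−(-16.954))/3.929377=6.179169
k=2: b·v=7.72×(-1.48)=-11.425600; √(2b)=3.929377; u=(-11.425600+(-17.954))/3.929377=-7.476911, w=(-11.425600−(-17.954))/3.929377=1.661434
k=3: b·v=7.72×2.209=17.053480; √(2b)=3.929377; u=(17.053480+16.823)/3.929377=8.621337, w=(17.053480−16.823)/3.929377=0.058656
k=4: b·v=7.72×0.98=7.565600; √(2b)=3.929377; u=(7.565600+27.165)/3.929377=8.838705, w=(7.565600−27.165)/3.929377=-4.987916

0: u=-8.161081 w=-1.536620
1: u=-2.450190 w=6.179169
2: u=-7.476911 w=1.661434
3: u=8.621337 w=0.058656
4: u=8.838705 w=-4.987916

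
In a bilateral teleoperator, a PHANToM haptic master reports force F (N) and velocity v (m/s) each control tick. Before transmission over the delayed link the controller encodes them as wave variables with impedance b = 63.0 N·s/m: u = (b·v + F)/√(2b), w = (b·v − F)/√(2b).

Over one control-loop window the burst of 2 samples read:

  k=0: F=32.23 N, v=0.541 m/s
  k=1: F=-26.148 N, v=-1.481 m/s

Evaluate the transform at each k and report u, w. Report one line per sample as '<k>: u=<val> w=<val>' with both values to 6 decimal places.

0: u=5.907632 w=0.165078
1: u=-10.641541 w=-5.982643

k=0: b·v=63.0×0.541=34.083000; √(2b)=11.224972; u=(34.083000+32.23)/11.224972=5.907632, w=(34.083000−32.23)/11.224972=0.165078
k=1: b·v=63.0×(-1.481)=-93.303000; √(2b)=11.224972; u=(-93.303000+(-26.148))/11.224972=-10.641541, w=(-93.303000−(-26.148))/11.224972=-5.982643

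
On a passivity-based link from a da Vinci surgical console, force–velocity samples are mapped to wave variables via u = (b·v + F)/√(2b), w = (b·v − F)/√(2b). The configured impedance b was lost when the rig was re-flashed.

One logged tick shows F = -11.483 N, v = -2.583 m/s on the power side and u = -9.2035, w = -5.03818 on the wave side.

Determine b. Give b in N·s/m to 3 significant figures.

u + w = -14.2417;  u + w = √(2b)·v, so √(2b) = -14.2417/(-2.583) = 5.5136.
b = (√(2b))²/2 = 30.4000/2 = 15.2000.
(Check via u − w = 2F/√(2b): u − w = -4.1653, 2F/√(2b) = -4.1653.)

b = 15.2 N·s/m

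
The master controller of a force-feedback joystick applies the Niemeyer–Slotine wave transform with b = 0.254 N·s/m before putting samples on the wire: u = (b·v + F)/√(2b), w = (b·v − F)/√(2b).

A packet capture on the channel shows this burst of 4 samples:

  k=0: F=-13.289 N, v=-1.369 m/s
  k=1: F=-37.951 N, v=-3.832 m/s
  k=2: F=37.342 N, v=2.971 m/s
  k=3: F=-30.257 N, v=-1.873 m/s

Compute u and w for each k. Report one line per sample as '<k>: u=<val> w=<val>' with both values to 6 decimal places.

k=0: b·v=0.254×(-1.369)=-0.347726; √(2b)=0.712741; u=(-0.347726+(-13.289))/0.712741=-19.132788, w=(-0.347726−(-13.289))/0.712741=18.157045
k=1: b·v=0.254×(-3.832)=-0.973328; √(2b)=0.712741; u=(-0.973328+(-37.951))/0.712741=-54.612149, w=(-0.973328−(-37.951))/0.712741=51.880925
k=2: b·v=0.254×2.971=0.754634; √(2b)=0.712741; u=(0.754634+37.342)/0.712741=53.450866, w=(0.754634−37.342)/0.712741=-51.333312
k=3: b·v=0.254×(-1.873)=-0.475742; √(2b)=0.712741; u=(-0.475742+(-30.257))/0.712741=-43.119077, w=(-0.475742−(-30.257))/0.712741=41.784113

0: u=-19.132788 w=18.157045
1: u=-54.612149 w=51.880925
2: u=53.450866 w=-51.333312
3: u=-43.119077 w=41.784113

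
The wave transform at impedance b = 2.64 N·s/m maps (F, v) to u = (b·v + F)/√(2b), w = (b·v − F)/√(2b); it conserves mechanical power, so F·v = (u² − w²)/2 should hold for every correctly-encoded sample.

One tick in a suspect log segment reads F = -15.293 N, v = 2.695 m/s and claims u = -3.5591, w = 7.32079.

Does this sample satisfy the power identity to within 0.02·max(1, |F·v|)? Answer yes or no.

F·v = (-15.293)×2.695 = -41.21463 W.
(u² − w²)/2 = (12.66719 − 53.59397)/2 = -20.46339 W.
|Δ| = 20.75125;  2% of max(1, |F·v|) = 0.82429.

no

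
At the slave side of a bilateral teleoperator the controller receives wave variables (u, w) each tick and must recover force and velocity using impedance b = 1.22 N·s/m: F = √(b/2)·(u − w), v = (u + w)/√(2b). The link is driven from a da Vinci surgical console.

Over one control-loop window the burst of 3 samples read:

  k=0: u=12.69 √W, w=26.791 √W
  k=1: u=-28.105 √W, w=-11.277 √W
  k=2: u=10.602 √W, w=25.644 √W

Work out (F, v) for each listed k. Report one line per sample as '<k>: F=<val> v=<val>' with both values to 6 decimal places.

k=0: u−w=-14.101000, u+w=39.481000; √(b/2)=0.781025, √(2b)=1.562050; F=0.781025×(-14.101)=-11.013233, v=39.481000/1.562050=25.275120
k=1: u−w=-16.828000, u+w=-39.382000; √(b/2)=0.781025, √(2b)=1.562050; F=0.781025×(-16.828)=-13.143088, v=-39.382000/1.562050=-25.211742
k=2: u−w=-15.042000, u+w=36.246000; √(b/2)=0.781025, √(2b)=1.562050; F=0.781025×(-15.042)=-11.748178, v=36.246000/1.562050=23.204124

0: F=-11.013233 v=25.275120
1: F=-13.143088 v=-25.211742
2: F=-11.748178 v=23.204124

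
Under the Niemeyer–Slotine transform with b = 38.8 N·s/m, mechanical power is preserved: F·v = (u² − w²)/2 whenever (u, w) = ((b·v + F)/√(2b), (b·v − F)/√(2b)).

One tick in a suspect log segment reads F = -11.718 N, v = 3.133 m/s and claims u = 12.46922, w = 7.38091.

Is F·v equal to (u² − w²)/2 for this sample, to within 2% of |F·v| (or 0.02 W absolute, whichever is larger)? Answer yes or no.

no

F·v = (-11.718)×3.133 = -36.7125 W.
(u² − w²)/2 = (155.4814 − 54.4778)/2 = 50.5018 W.
|Δ| = 87.2143;  2% of max(1, |F·v|) = 0.7342.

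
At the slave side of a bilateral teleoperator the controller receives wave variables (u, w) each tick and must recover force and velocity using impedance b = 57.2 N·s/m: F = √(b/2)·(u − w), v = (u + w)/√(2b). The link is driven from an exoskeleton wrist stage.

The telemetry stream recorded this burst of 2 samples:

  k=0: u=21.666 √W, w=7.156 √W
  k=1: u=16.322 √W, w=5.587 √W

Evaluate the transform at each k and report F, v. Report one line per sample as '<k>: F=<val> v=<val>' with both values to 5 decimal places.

k=0: u−w=14.51000, u+w=28.82200; √(b/2)=5.34790, √(2b)=10.69579; F=5.34790×14.51=77.59798, v=28.82200/10.69579=2.69470
k=1: u−w=10.73500, u+w=21.90900; √(b/2)=5.34790, √(2b)=10.69579; F=5.34790×10.735=57.40967, v=21.90900/10.69579=2.04838

0: F=77.59798 v=2.69470
1: F=57.40967 v=2.04838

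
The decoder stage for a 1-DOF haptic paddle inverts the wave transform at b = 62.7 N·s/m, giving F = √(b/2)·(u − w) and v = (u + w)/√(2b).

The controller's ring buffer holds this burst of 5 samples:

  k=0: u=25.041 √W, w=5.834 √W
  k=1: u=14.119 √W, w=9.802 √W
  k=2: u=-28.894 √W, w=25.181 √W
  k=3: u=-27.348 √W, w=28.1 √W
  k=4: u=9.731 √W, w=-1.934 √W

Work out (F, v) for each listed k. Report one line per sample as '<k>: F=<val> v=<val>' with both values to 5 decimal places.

k=0: u−w=19.20700, u+w=30.87500; √(b/2)=5.59911, √(2b)=11.19821; F=5.59911×19.207=107.54205, v=30.87500/11.19821=2.75714
k=1: u−w=4.31700, u+w=23.92100; √(b/2)=5.59911, √(2b)=11.19821; F=5.59911×4.317=24.17135, v=23.92100/11.19821=2.13614
k=2: u−w=-54.07500, u+w=-3.71300; √(b/2)=5.59911, √(2b)=11.19821; F=5.59911×(-54.075)=-302.77171, v=-3.71300/11.19821=-0.33157
k=3: u−w=-55.44800, u+w=0.75200; √(b/2)=5.59911, √(2b)=11.19821; F=5.59911×(-55.448)=-310.45929, v=0.75200/11.19821=0.06715
k=4: u−w=11.66500, u+w=7.79700; √(b/2)=5.59911, √(2b)=11.19821; F=5.59911×11.665=65.31358, v=7.79700/11.19821=0.69627

0: F=107.54205 v=2.75714
1: F=24.17135 v=2.13614
2: F=-302.77171 v=-0.33157
3: F=-310.45929 v=0.06715
4: F=65.31358 v=0.69627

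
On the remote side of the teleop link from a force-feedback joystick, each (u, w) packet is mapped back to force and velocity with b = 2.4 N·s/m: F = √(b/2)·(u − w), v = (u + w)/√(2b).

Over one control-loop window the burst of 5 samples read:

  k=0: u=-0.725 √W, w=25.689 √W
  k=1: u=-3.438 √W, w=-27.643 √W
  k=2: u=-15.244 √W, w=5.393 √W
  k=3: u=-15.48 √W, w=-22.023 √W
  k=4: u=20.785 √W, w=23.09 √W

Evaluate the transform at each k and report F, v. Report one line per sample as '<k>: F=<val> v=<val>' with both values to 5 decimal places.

k=0: u−w=-26.41400, u+w=24.96400; √(b/2)=1.09545, √(2b)=2.19089; F=1.09545×(-26.414)=-28.93509, v=24.96400/2.19089=11.39445
k=1: u−w=24.20500, u+w=-31.08100; √(b/2)=1.09545, √(2b)=2.19089; F=1.09545×24.205=26.51525, v=-31.08100/2.19089=-14.18647
k=2: u−w=-20.63700, u+w=-9.85100; √(b/2)=1.09545, √(2b)=2.19089; F=1.09545×(-20.637)=-22.60670, v=-9.85100/2.19089=-4.49635
k=3: u−w=6.54300, u+w=-37.50300; √(b/2)=1.09545, √(2b)=2.19089; F=1.09545×6.543=7.16750, v=-37.50300/2.19089=-17.11770
k=4: u−w=-2.30500, u+w=43.87500; √(b/2)=1.09545, √(2b)=2.19089; F=1.09545×(-2.305)=-2.52500, v=43.87500/2.19089=20.02611

0: F=-28.93509 v=11.39445
1: F=26.51525 v=-14.18647
2: F=-22.60670 v=-4.49635
3: F=7.16750 v=-17.11770
4: F=-2.52500 v=20.02611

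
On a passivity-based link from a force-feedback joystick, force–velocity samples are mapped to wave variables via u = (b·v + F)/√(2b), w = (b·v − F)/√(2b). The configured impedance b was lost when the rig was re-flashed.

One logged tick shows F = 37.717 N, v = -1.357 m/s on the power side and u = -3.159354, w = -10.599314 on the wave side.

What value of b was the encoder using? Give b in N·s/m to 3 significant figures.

b = 51.4 N·s/m

u + w = -13.758668;  u + w = √(2b)·v, so √(2b) = -13.758668/(-1.357) = 10.139033.
b = (√(2b))²/2 = 102.799993/2 = 51.399997.
(Check via u − w = 2F/√(2b): u − w = 7.439960, 2F/√(2b) = 7.439960.)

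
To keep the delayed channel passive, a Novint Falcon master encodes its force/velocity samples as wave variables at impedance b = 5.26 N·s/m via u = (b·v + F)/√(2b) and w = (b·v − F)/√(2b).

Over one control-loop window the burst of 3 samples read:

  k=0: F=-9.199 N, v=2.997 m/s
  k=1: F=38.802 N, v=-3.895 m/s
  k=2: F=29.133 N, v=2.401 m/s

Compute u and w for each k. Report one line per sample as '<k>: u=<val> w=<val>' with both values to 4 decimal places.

0: u=2.0241 w=7.6965
1: u=5.6465 w=-18.2798
2: u=12.8759 w=-5.0883

k=0: b·v=5.26×2.997=15.7642; √(2b)=3.2435; u=(15.7642+(-9.199))/3.2435=2.0241, w=(15.7642−(-9.199))/3.2435=7.6965
k=1: b·v=5.26×(-3.895)=-20.4877; √(2b)=3.2435; u=(-20.4877+38.802)/3.2435=5.6465, w=(-20.4877−38.802)/3.2435=-18.2798
k=2: b·v=5.26×2.401=12.6293; √(2b)=3.2435; u=(12.6293+29.133)/3.2435=12.8759, w=(12.6293−29.133)/3.2435=-5.0883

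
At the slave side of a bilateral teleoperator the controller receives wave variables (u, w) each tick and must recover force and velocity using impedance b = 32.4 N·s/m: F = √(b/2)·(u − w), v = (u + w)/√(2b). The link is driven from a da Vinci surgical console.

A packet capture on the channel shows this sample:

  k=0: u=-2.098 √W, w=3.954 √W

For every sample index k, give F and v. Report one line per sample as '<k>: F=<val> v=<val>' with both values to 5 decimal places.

k=0: u−w=-6.05200, u+w=1.85600; √(b/2)=4.02492, √(2b)=8.04984; F=4.02492×(-6.052)=-24.35883, v=1.85600/8.04984=0.23056

0: F=-24.35883 v=0.23056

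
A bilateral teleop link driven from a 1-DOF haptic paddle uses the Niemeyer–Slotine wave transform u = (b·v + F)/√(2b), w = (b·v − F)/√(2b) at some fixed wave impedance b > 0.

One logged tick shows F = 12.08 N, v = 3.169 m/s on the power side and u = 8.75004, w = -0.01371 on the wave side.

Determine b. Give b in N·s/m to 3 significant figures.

b = 3.8 N·s/m

u + w = 8.7363;  u + w = √(2b)·v, so √(2b) = 8.7363/3.169 = 2.7568.
b = (√(2b))²/2 = 7.6000/2 = 3.8000.
(Check via u − w = 2F/√(2b): u − w = 8.7637, 2F/√(2b) = 8.7638.)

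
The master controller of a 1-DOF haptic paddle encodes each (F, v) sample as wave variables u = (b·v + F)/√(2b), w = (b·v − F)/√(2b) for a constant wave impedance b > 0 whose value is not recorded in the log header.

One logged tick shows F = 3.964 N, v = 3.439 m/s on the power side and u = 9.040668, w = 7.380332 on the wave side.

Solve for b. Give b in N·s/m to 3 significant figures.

b = 11.4 N·s/m

u + w = 16.421000;  u + w = √(2b)·v, so √(2b) = 16.421000/3.439 = 4.774935.
b = (√(2b))²/2 = 22.800000/2 = 11.400000.
(Check via u − w = 2F/√(2b): u − w = 1.660336, 2F/√(2b) = 1.660337.)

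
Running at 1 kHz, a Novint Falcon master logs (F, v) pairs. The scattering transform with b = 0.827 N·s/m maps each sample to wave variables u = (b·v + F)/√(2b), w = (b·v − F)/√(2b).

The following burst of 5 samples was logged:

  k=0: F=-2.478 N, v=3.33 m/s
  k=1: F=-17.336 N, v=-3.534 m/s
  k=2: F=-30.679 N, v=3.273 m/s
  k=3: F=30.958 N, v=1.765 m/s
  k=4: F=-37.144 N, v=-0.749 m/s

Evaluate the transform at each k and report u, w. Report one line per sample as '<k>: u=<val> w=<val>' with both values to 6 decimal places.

k=0: b·v=0.827×3.33=2.753910; √(2b)=1.286079; u=(2.753910+(-2.478))/1.286079=0.214536, w=(2.753910−(-2.478))/1.286079=4.068108
k=1: b·v=0.827×(-3.534)=-2.922618; √(2b)=1.286079; u=(-2.922618+(-17.336))/1.286079=-15.752231, w=(-2.922618−(-17.336))/1.286079=11.207226
k=2: b·v=0.827×3.273=2.706771; √(2b)=1.286079; u=(2.706771+(-30.679))/1.286079=-21.750003, w=(2.706771−(-30.679))/1.286079=25.959341
k=3: b·v=0.827×1.765=1.459655; √(2b)=1.286079; u=(1.459655+30.958)/1.286079=25.206575, w=(1.459655−30.958)/1.286079=-22.936645
k=4: b·v=0.827×(-0.749)=-0.619423; √(2b)=1.286079; u=(-0.619423+(-37.144))/1.286079=-29.363215, w=(-0.619423−(-37.144))/1.286079=28.399941

0: u=0.214536 w=4.068108
1: u=-15.752231 w=11.207226
2: u=-21.750003 w=25.959341
3: u=25.206575 w=-22.936645
4: u=-29.363215 w=28.399941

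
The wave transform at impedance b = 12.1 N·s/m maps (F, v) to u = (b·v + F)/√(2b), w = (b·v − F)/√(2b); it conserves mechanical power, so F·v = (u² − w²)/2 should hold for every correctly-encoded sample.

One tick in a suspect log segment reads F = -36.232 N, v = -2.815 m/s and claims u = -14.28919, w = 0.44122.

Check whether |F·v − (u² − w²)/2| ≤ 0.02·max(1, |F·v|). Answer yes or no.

F·v = (-36.232)×(-2.815) = 101.99308 W.
(u² − w²)/2 = (204.18095 − 0.19468)/2 = 101.99314 W.
|Δ| = 0.00006;  2% of max(1, |F·v|) = 2.03986.

yes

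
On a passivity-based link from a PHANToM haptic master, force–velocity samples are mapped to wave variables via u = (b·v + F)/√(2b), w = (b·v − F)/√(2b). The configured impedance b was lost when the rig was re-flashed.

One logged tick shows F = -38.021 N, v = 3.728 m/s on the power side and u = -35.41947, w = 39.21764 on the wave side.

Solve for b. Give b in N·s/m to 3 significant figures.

u + w = 3.7982;  u + w = √(2b)·v, so √(2b) = 3.7982/3.728 = 1.0188.
b = (√(2b))²/2 = 1.0380/2 = 0.5190.
(Check via u − w = 2F/√(2b): u − w = -74.6371, 2F/√(2b) = -74.6371.)

b = 0.519 N·s/m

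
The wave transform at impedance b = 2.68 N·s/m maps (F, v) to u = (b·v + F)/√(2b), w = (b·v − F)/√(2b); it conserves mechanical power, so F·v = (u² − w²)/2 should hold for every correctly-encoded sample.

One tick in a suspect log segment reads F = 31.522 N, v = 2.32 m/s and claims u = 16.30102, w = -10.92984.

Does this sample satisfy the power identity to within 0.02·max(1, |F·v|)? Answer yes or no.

yes

F·v = 31.522×2.32 = 73.1310 W.
(u² − w²)/2 = (265.7233 − 119.4614)/2 = 73.1309 W.
|Δ| = 0.0001;  2% of max(1, |F·v|) = 1.4626.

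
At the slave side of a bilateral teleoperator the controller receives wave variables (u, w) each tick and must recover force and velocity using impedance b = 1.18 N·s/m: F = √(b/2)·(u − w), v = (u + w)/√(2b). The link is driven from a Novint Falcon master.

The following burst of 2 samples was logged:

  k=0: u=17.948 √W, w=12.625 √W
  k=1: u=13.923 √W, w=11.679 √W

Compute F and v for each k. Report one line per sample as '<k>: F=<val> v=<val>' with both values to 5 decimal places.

0: F=4.08867 v=19.90133
1: F=1.72365 v=16.66548

k=0: u−w=5.32300, u+w=30.57300; √(b/2)=0.76811, √(2b)=1.53623; F=0.76811×5.323=4.08867, v=30.57300/1.53623=19.90133
k=1: u−w=2.24400, u+w=25.60200; √(b/2)=0.76811, √(2b)=1.53623; F=0.76811×2.244=1.72365, v=25.60200/1.53623=16.66548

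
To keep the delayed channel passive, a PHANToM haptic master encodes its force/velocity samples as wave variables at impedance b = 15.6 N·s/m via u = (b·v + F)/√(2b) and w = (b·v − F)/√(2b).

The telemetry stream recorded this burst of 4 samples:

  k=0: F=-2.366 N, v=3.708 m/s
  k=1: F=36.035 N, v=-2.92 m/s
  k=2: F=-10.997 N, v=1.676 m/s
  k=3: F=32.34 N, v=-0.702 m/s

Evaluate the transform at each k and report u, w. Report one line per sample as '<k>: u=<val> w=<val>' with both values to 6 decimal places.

0: u=9.932298 w=10.779462
1: u=-1.703816 w=-14.606416
2: u=2.712034 w=6.649592
3: u=3.829209 w=-7.750368

k=0: b·v=15.6×3.708=57.844800; √(2b)=5.585696; u=(57.844800+(-2.366))/5.585696=9.932298, w=(57.844800−(-2.366))/5.585696=10.779462
k=1: b·v=15.6×(-2.92)=-45.552000; √(2b)=5.585696; u=(-45.552000+36.035)/5.585696=-1.703816, w=(-45.552000−36.035)/5.585696=-14.606416
k=2: b·v=15.6×1.676=26.145600; √(2b)=5.585696; u=(26.145600+(-10.997))/5.585696=2.712034, w=(26.145600−(-10.997))/5.585696=6.649592
k=3: b·v=15.6×(-0.702)=-10.951200; √(2b)=5.585696; u=(-10.951200+32.34)/5.585696=3.829209, w=(-10.951200−32.34)/5.585696=-7.750368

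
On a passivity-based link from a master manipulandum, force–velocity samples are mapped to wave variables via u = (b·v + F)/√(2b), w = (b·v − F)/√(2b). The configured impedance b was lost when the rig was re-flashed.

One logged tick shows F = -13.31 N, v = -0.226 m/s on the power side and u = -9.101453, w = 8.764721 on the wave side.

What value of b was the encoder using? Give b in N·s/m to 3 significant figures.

u + w = -0.336732;  u + w = √(2b)·v, so √(2b) = -0.336732/(-0.226) = 1.489965.
b = (√(2b))²/2 = 2.219995/2 = 1.109997.
(Check via u − w = 2F/√(2b): u − w = -17.866174, 2F/√(2b) = -17.866196.)

b = 1.11 N·s/m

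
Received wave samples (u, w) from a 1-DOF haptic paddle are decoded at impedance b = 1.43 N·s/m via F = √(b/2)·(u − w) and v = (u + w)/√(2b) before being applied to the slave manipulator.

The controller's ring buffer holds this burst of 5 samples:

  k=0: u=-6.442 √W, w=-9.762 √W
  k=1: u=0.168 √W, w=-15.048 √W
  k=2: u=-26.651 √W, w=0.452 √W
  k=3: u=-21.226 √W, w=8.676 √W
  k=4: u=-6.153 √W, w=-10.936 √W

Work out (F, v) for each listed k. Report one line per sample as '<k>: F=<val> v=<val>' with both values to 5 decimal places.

0: F=2.80731 v=-9.58163
1: F=12.86630 v=-8.79873
2: F=-22.91767 v=-15.49179
3: F=-25.28444 v=-7.42097
4: F=4.04439 v=-10.10494

k=0: u−w=3.32000, u+w=-16.20400; √(b/2)=0.84558, √(2b)=1.69115; F=0.84558×3.32=2.80731, v=-16.20400/1.69115=-9.58163
k=1: u−w=15.21600, u+w=-14.88000; √(b/2)=0.84558, √(2b)=1.69115; F=0.84558×15.216=12.86630, v=-14.88000/1.69115=-8.79873
k=2: u−w=-27.10300, u+w=-26.19900; √(b/2)=0.84558, √(2b)=1.69115; F=0.84558×(-27.103)=-22.91767, v=-26.19900/1.69115=-15.49179
k=3: u−w=-29.90200, u+w=-12.55000; √(b/2)=0.84558, √(2b)=1.69115; F=0.84558×(-29.902)=-25.28444, v=-12.55000/1.69115=-7.42097
k=4: u−w=4.78300, u+w=-17.08900; √(b/2)=0.84558, √(2b)=1.69115; F=0.84558×4.783=4.04439, v=-17.08900/1.69115=-10.10494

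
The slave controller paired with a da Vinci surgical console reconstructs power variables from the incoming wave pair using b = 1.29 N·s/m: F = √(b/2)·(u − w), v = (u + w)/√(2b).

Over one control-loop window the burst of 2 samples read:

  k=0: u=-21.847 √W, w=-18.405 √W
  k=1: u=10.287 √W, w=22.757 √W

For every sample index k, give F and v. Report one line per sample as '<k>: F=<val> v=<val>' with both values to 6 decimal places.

0: F=-2.764335 v=-25.059801
1: F=-10.014893 v=20.572296

k=0: u−w=-3.442000, u+w=-40.252000; √(b/2)=0.803119, √(2b)=1.606238; F=0.803119×(-3.442)=-2.764335, v=-40.252000/1.606238=-25.059801
k=1: u−w=-12.470000, u+w=33.044000; √(b/2)=0.803119, √(2b)=1.606238; F=0.803119×(-12.47)=-10.014893, v=33.044000/1.606238=20.572296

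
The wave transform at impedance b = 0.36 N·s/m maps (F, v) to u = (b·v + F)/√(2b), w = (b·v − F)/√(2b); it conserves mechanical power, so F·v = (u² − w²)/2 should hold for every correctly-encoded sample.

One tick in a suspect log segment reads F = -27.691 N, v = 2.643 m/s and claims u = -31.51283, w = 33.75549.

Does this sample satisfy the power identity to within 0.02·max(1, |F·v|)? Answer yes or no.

yes

F·v = (-27.691)×2.643 = -73.18731 W.
(u² − w²)/2 = (993.05845 − 1139.43311)/2 = -73.18733 W.
|Δ| = 0.00001;  2% of max(1, |F·v|) = 1.46375.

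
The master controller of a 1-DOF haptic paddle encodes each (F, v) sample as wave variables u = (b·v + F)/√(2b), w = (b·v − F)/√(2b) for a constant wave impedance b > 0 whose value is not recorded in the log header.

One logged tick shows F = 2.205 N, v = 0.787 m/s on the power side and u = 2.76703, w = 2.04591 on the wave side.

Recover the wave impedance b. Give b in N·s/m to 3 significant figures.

u + w = 4.8129;  u + w = √(2b)·v, so √(2b) = 4.8129/0.787 = 6.1156.
b = (√(2b))²/2 = 37.4000/2 = 18.7000.
(Check via u − w = 2F/√(2b): u − w = 0.7211, 2F/√(2b) = 0.7211.)

b = 18.7 N·s/m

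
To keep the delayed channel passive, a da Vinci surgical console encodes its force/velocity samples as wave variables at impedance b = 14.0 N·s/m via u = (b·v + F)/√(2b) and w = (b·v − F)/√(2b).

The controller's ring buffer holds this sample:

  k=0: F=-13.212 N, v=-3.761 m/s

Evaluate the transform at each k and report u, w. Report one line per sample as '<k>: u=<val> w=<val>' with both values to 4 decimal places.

0: u=-12.4475 w=-7.4538

k=0: b·v=14.0×(-3.761)=-52.6540; √(2b)=5.2915; u=(-52.6540+(-13.212))/5.2915=-12.4475, w=(-52.6540−(-13.212))/5.2915=-7.4538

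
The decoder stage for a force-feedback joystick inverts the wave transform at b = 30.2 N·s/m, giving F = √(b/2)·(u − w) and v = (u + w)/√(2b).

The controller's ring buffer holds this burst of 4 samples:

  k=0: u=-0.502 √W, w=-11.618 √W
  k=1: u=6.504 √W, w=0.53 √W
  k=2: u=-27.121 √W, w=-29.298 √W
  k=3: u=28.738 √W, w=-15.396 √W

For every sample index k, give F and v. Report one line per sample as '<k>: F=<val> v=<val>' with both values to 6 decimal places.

k=0: u−w=11.116000, u+w=-12.120000; √(b/2)=3.885872, √(2b)=7.771744; F=3.885872×11.116=43.195351, v=-12.120000/7.771744=-1.559496
k=1: u−w=5.974000, u+w=7.034000; √(b/2)=3.885872, √(2b)=7.771744; F=3.885872×5.974=23.214198, v=7.034000/7.771744=0.905074
k=2: u−w=2.177000, u+w=-56.419000; √(b/2)=3.885872, √(2b)=7.771744; F=3.885872×2.177=8.459543, v=-56.419000/7.771744=-7.259503
k=3: u−w=44.134000, u+w=13.342000; √(b/2)=3.885872, √(2b)=7.771744; F=3.885872×44.134=171.499068, v=13.342000/7.771744=1.716732

0: F=43.195351 v=-1.559496
1: F=23.214198 v=0.905074
2: F=8.459543 v=-7.259503
3: F=171.499068 v=1.716732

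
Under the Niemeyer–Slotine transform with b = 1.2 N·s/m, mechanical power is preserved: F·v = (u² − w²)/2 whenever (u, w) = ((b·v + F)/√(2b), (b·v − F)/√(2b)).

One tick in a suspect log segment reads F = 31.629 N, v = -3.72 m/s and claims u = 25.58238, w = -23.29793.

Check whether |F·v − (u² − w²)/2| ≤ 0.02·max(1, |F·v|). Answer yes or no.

F·v = 31.629×(-3.72) = -117.6599 W.
(u² − w²)/2 = (654.4582 − 542.7935)/2 = 55.8323 W.
|Δ| = 173.4922;  2% of max(1, |F·v|) = 2.3532.

no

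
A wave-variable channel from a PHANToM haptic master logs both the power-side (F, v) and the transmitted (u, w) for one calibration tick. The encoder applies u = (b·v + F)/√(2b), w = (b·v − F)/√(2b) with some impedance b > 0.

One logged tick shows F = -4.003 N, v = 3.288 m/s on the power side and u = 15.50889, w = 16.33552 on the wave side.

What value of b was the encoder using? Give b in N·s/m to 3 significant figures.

u + w = 31.8444;  u + w = √(2b)·v, so √(2b) = 31.8444/3.288 = 9.6850.
b = (√(2b))²/2 = 93.8000/2 = 46.9000.
(Check via u − w = 2F/√(2b): u − w = -0.8266, 2F/√(2b) = -0.8266.)

b = 46.9 N·s/m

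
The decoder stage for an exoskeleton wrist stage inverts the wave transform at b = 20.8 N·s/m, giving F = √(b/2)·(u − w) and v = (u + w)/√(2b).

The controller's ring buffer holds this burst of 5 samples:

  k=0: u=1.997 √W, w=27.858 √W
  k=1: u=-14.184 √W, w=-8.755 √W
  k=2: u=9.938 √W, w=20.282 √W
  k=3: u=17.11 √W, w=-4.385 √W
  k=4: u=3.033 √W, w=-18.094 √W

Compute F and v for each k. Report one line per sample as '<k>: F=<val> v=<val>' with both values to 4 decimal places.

k=0: u−w=-25.8610, u+w=29.8550; √(b/2)=3.2249, √(2b)=6.4498; F=3.2249×(-25.861)=-83.3992, v=29.8550/6.4498=4.6288
k=1: u−w=-5.4290, u+w=-22.9390; √(b/2)=3.2249, √(2b)=6.4498; F=3.2249×(-5.429)=-17.5080, v=-22.9390/6.4498=-3.5565
k=2: u−w=-10.3440, u+w=30.2200; √(b/2)=3.2249, √(2b)=6.4498; F=3.2249×(-10.344)=-33.3584, v=30.2200/6.4498=4.6854
k=3: u−w=21.4950, u+w=12.7250; √(b/2)=3.2249, √(2b)=6.4498; F=3.2249×21.495=69.3193, v=12.7250/6.4498=1.9729
k=4: u−w=21.1270, u+w=-15.0610; √(b/2)=3.2249, √(2b)=6.4498; F=3.2249×21.127=68.1325, v=-15.0610/6.4498=-2.3351

0: F=-83.3992 v=4.6288
1: F=-17.5080 v=-3.5565
2: F=-33.3584 v=4.6854
3: F=69.3193 v=1.9729
4: F=68.1325 v=-2.3351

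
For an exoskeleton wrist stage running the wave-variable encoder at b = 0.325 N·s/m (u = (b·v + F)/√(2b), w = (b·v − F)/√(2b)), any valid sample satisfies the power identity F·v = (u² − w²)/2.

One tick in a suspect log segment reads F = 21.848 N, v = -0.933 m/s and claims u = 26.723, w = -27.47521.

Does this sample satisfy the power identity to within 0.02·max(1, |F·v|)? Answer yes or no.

yes

F·v = 21.848×(-0.933) = -20.3842 W.
(u² − w²)/2 = (714.1187 − 754.8872)/2 = -20.3842 W.
|Δ| = 0.0000;  2% of max(1, |F·v|) = 0.4077.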